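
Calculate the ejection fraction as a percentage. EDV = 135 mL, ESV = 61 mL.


SV = EDV - ESV = 135 - 61 = 74 mL
EF = SV/EDV * 100 = 74/135 * 100
EF = 54.81%


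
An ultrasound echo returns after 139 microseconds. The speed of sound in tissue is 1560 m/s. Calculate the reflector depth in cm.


depth = c * t / 2
t = 139 us = 1.3900e-04 s
depth = 1560 * 1.3900e-04 / 2
depth = 0.10842 m = 10.842 cm


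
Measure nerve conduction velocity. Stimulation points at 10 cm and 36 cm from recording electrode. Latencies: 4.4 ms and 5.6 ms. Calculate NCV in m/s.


Distance = (36 - 10) / 100 = 0.26 m
dt = (5.6 - 4.4) / 1000 = 0.0012 s
NCV = dist / dt = 216.7 m/s


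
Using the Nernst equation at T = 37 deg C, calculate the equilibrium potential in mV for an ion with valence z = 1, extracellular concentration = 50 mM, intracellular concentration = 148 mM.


E = (RT/(zF)) * ln(C_out/C_in)
T = 37 + 273.15 = 310.15 K
E = (8.314 * 310.15 / (1 * 96485)) * ln(50/148)
E = -29 mV


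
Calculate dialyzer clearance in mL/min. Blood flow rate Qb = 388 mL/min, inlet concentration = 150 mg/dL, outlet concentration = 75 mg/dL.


K = Qb * (Cb_in - Cb_out) / Cb_in
K = 388 * (150 - 75) / 150
K = 194 mL/min


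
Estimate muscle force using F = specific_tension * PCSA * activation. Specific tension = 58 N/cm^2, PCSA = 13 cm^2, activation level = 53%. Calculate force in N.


F = sigma * PCSA * activation
F = 58 * 13 * 0.53
F = 399.6 N


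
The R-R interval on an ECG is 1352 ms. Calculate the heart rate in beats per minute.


HR = 60 / RR_interval(s)
RR = 1352 ms = 1.352 s
HR = 60 / 1.352 = 44.38 bpm


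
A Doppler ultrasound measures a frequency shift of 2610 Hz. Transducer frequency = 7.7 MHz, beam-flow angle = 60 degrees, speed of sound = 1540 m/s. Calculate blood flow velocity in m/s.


v = fd * c / (2 * f0 * cos(theta))
v = 2610 * 1540 / (2 * 7.7000e+06 * cos(60))
v = 0.522 m/s


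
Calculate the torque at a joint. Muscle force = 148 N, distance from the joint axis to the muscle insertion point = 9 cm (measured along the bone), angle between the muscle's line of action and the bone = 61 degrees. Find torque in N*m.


Torque = F * d * sin(theta)   (moment arm = d*sin(theta))
d = 9 cm = 0.09 m
Torque = 148 * 0.09 * sin(61)
Torque = 11.65 N*m


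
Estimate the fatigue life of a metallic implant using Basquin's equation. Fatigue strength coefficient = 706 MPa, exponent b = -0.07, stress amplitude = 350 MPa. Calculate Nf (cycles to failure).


sigma_a = sigma_f' * (2Nf)^b
2Nf = (sigma_a/sigma_f')^(1/b)
2Nf = (350/706)^(1/-0.07)
2Nf = 22562.167
Nf = 1.128e+04


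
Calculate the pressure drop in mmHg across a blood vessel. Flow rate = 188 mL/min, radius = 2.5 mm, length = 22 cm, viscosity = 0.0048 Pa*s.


dP = 8*mu*L*Q / (pi*r^4)
Q = 188 mL/min = 3.13333e-06 m^3/s
dP = 215.7 Pa = 215.7 / 133.322 mmHg = 1.618 mmHg


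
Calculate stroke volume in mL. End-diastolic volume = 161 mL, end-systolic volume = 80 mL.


SV = EDV - ESV
SV = 161 - 80
SV = 81 mL


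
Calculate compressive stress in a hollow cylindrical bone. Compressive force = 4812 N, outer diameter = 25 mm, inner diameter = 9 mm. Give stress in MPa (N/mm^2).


A = pi*(r_o^2 - r_i^2)
r_o = 12.5 mm, r_i = 4.5 mm
A = 427.257 mm^2
sigma = F/A = 4812 / 427.257
sigma = 11.26 MPa


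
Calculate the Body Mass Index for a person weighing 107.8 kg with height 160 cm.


BMI = weight / height^2
height = 160 cm = 1.6 m
BMI = 107.8 / 1.6^2
BMI = 42.11 kg/m^2


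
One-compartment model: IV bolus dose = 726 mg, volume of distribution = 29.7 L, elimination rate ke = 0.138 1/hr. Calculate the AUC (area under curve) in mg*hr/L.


C0 = Dose/Vd = 726/29.7 = 24.4444 mg/L
AUC = C0/ke = 24.4444/0.138
AUC = 177.1 mg*hr/L


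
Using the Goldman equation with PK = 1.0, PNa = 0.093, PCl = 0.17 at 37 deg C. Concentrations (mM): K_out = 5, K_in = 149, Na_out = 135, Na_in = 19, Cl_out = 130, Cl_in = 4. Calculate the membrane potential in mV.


Vm = (RT/F)*ln((PK*Ko + PNa*Nao + PCl*Cli)/(PK*Ki + PNa*Nai + PCl*Clo))
Numer = 18.235, Denom = 172.867
Vm = -60.11 mV


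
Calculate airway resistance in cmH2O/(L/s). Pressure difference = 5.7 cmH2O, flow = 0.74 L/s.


R = dP / flow
R = 5.7 / 0.74
R = 7.703 cmH2O/(L/s)


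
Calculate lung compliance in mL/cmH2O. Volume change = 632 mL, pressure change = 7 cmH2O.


C = dV / dP
C = 632 / 7
C = 90.29 mL/cmH2O


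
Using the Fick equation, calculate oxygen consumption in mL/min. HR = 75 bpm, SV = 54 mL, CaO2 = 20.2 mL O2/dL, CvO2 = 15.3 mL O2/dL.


CO = HR*SV = 75*54/1000 = 4.05 L/min
a-v O2 diff = 20.2 - 15.3 = 4.9 mL/dL
VO2 = CO * (CaO2-CvO2) * 10 dL/L
VO2 = 4.05 * 4.9 * 10
VO2 = 198.4 mL/min


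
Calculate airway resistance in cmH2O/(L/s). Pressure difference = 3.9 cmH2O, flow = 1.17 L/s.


R = dP / flow
R = 3.9 / 1.17
R = 3.333 cmH2O/(L/s)


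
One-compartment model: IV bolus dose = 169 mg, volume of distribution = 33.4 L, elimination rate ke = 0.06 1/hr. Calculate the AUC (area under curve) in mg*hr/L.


C0 = Dose/Vd = 169/33.4 = 5.05988 mg/L
AUC = C0/ke = 5.05988/0.06
AUC = 84.33 mg*hr/L


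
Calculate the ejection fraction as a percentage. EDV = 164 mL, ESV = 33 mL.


SV = EDV - ESV = 164 - 33 = 131 mL
EF = SV/EDV * 100 = 131/164 * 100
EF = 79.88%


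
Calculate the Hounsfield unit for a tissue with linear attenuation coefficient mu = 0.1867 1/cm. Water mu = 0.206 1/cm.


HU = ((mu_tissue - mu_water) / mu_water) * 1000
HU = ((0.1867 - 0.206) / 0.206) * 1000
HU = -93.69


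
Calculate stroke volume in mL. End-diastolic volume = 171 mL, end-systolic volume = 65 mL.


SV = EDV - ESV
SV = 171 - 65
SV = 106 mL


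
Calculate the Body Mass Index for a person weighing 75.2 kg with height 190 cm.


BMI = weight / height^2
height = 190 cm = 1.9 m
BMI = 75.2 / 1.9^2
BMI = 20.83 kg/m^2


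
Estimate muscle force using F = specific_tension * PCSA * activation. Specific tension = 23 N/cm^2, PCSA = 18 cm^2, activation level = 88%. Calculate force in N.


F = sigma * PCSA * activation
F = 23 * 18 * 0.88
F = 364.3 N


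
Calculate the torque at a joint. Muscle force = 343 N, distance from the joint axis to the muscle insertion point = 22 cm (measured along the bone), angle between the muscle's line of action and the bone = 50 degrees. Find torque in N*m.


Torque = F * d * sin(theta)   (moment arm = d*sin(theta))
d = 22 cm = 0.22 m
Torque = 343 * 0.22 * sin(50)
Torque = 57.81 N*m


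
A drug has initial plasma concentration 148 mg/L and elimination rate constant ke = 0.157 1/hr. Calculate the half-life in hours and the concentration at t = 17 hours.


t_half = ln(2) / ke = 0.693147 / 0.157 = 4.415 hr
C(t) = C0 * exp(-ke*t) = 148 * exp(-0.157*17)
C(17) = 10.26 mg/L


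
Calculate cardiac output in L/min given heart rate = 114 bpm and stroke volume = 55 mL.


CO = HR * SV
CO = 114 * 55 / 1000
CO = 6.27 L/min


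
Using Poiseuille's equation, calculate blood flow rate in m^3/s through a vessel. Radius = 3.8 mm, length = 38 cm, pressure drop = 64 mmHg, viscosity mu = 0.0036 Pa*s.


Q = pi*r^4*dP / (8*mu*L)
r = 0.0038 m, L = 0.38 m
dP = 64 mmHg = 8532.608 Pa
Q = 5.1073e-04 m^3/s


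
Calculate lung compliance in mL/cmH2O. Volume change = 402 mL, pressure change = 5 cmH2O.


C = dV / dP
C = 402 / 5
C = 80.4 mL/cmH2O


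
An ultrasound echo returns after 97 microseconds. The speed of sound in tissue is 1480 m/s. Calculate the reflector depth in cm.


depth = c * t / 2
t = 97 us = 9.7000e-05 s
depth = 1480 * 9.7000e-05 / 2
depth = 0.07178 m = 7.178 cm


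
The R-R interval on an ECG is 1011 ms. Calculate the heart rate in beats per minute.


HR = 60 / RR_interval(s)
RR = 1011 ms = 1.011 s
HR = 60 / 1.011 = 59.35 bpm


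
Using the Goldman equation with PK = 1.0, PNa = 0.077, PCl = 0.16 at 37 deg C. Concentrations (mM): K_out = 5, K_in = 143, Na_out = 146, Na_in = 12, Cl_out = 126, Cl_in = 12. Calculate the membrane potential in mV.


Vm = (RT/F)*ln((PK*Ko + PNa*Nao + PCl*Cli)/(PK*Ki + PNa*Nai + PCl*Clo))
Numer = 18.162, Denom = 164.084
Vm = -58.82 mV


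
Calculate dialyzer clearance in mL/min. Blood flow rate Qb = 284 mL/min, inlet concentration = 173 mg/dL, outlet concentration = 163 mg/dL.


K = Qb * (Cb_in - Cb_out) / Cb_in
K = 284 * (173 - 163) / 173
K = 16.42 mL/min


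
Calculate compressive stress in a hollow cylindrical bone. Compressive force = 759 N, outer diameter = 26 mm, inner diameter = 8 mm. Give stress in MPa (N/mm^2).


A = pi*(r_o^2 - r_i^2)
r_o = 13 mm, r_i = 4 mm
A = 480.664 mm^2
sigma = F/A = 759 / 480.664
sigma = 1.579 MPa


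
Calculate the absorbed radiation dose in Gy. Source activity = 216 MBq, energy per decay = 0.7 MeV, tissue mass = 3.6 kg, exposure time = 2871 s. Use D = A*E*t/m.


A = 216 MBq = 2.1600e+08 Bq
E = 0.7 MeV = 1.1214e-13 J
D = A*E*t/m = 2.1600e+08*1.1214e-13*2871/3.6
D = 0.01932 Gy


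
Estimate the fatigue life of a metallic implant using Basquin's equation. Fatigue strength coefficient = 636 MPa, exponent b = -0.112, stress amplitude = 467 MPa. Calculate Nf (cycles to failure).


sigma_a = sigma_f' * (2Nf)^b
2Nf = (sigma_a/sigma_f')^(1/b)
2Nf = (467/636)^(1/-0.112)
2Nf = 15.764517
Nf = 7.882


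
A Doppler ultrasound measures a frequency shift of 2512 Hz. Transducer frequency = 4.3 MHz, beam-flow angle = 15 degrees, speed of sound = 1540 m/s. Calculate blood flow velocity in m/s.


v = fd * c / (2 * f0 * cos(theta))
v = 2512 * 1540 / (2 * 4.3000e+06 * cos(15))
v = 0.4657 m/s


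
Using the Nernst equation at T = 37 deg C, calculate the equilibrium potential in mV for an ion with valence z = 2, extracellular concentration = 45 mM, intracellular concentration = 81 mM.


E = (RT/(zF)) * ln(C_out/C_in)
T = 37 + 273.15 = 310.15 K
E = (8.314 * 310.15 / (2 * 96485)) * ln(45/81)
E = -7.854 mV


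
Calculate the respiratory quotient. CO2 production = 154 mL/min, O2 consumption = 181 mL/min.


RQ = VCO2 / VO2
RQ = 154 / 181
RQ = 0.8508


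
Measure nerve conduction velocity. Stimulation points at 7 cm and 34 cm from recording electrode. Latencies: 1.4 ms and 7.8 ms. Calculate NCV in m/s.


Distance = (34 - 7) / 100 = 0.27 m
dt = (7.8 - 1.4) / 1000 = 0.0064 s
NCV = dist / dt = 42.19 m/s


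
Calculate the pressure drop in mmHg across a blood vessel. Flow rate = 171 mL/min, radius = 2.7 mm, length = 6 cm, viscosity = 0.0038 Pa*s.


dP = 8*mu*L*Q / (pi*r^4)
Q = 171 mL/min = 2.85e-06 m^3/s
dP = 31.1361 Pa = 31.1361 / 133.322 mmHg = 0.2335 mmHg


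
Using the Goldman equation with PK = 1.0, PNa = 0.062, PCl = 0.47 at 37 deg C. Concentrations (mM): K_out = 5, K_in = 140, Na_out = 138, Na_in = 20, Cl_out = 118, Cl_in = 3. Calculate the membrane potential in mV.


Vm = (RT/F)*ln((PK*Ko + PNa*Nao + PCl*Cli)/(PK*Ki + PNa*Nai + PCl*Clo))
Numer = 14.966, Denom = 196.7
Vm = -68.84 mV


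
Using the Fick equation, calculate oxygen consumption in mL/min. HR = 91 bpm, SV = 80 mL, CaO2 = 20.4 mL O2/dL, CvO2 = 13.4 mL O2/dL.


CO = HR*SV = 91*80/1000 = 7.28 L/min
a-v O2 diff = 20.4 - 13.4 = 7 mL/dL
VO2 = CO * (CaO2-CvO2) * 10 dL/L
VO2 = 7.28 * 7 * 10
VO2 = 509.6 mL/min


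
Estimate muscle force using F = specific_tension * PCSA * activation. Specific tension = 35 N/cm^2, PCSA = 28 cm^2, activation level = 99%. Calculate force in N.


F = sigma * PCSA * activation
F = 35 * 28 * 0.99
F = 970.2 N


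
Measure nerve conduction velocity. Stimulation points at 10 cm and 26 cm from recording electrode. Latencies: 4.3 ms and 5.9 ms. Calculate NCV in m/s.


Distance = (26 - 10) / 100 = 0.16 m
dt = (5.9 - 4.3) / 1000 = 0.0016 s
NCV = dist / dt = 100 m/s


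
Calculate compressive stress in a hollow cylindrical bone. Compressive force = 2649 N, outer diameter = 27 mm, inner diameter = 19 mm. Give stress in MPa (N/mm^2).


A = pi*(r_o^2 - r_i^2)
r_o = 13.5 mm, r_i = 9.5 mm
A = 289.027 mm^2
sigma = F/A = 2649 / 289.027
sigma = 9.165 MPa


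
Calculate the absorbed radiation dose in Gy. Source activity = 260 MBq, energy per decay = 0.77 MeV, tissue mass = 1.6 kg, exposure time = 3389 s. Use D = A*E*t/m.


A = 260 MBq = 2.6000e+08 Bq
E = 0.77 MeV = 1.23354e-13 J
D = A*E*t/m = 2.6000e+08*1.23354e-13*3389/1.6
D = 0.06793 Gy


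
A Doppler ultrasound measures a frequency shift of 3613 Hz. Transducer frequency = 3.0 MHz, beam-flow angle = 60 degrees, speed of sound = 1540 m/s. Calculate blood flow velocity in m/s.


v = fd * c / (2 * f0 * cos(theta))
v = 3613 * 1540 / (2 * 3.0000e+06 * cos(60))
v = 1.855 m/s


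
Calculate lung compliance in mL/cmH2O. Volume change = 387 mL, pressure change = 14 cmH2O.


C = dV / dP
C = 387 / 14
C = 27.64 mL/cmH2O


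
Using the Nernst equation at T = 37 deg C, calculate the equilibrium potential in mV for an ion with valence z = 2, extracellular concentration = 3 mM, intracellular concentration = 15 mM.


E = (RT/(zF)) * ln(C_out/C_in)
T = 37 + 273.15 = 310.15 K
E = (8.314 * 310.15 / (2 * 96485)) * ln(3/15)
E = -21.51 mV


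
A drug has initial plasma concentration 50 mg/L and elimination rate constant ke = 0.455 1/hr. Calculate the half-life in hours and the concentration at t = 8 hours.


t_half = ln(2) / ke = 0.693147 / 0.455 = 1.523 hr
C(t) = C0 * exp(-ke*t) = 50 * exp(-0.455*8)
C(8) = 1.313 mg/L


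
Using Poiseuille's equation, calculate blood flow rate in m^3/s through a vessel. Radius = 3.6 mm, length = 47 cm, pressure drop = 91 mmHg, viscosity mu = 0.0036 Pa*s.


Q = pi*r^4*dP / (8*mu*L)
r = 0.0036 m, L = 0.47 m
dP = 91 mmHg = 12132.302 Pa
Q = 4.7295e-04 m^3/s


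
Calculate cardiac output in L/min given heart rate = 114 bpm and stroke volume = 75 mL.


CO = HR * SV
CO = 114 * 75 / 1000
CO = 8.55 L/min


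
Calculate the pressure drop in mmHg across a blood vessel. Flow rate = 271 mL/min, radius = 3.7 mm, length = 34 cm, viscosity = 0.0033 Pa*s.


dP = 8*mu*L*Q / (pi*r^4)
Q = 271 mL/min = 4.51667e-06 m^3/s
dP = 68.8564 Pa = 68.8564 / 133.322 mmHg = 0.5165 mmHg


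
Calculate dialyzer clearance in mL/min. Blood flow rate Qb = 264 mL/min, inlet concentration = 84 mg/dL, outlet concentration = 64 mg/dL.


K = Qb * (Cb_in - Cb_out) / Cb_in
K = 264 * (84 - 64) / 84
K = 62.86 mL/min


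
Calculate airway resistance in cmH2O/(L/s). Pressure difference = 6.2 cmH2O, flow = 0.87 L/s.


R = dP / flow
R = 6.2 / 0.87
R = 7.126 cmH2O/(L/s)


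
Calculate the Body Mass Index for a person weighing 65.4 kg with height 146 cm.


BMI = weight / height^2
height = 146 cm = 1.46 m
BMI = 65.4 / 1.46^2
BMI = 30.68 kg/m^2


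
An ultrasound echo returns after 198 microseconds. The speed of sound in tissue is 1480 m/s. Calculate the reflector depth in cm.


depth = c * t / 2
t = 198 us = 1.9800e-04 s
depth = 1480 * 1.9800e-04 / 2
depth = 0.14652 m = 14.652 cm


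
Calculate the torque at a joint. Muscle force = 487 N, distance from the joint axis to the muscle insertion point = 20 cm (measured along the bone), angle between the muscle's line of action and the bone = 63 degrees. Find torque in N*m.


Torque = F * d * sin(theta)   (moment arm = d*sin(theta))
d = 20 cm = 0.2 m
Torque = 487 * 0.2 * sin(63)
Torque = 86.78 N*m


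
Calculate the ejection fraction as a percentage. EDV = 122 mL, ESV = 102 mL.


SV = EDV - ESV = 122 - 102 = 20 mL
EF = SV/EDV * 100 = 20/122 * 100
EF = 16.39%


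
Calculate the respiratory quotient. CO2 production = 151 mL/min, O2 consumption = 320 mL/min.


RQ = VCO2 / VO2
RQ = 151 / 320
RQ = 0.4719


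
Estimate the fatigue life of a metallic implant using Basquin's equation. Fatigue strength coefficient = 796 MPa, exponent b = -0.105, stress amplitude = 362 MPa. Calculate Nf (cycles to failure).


sigma_a = sigma_f' * (2Nf)^b
2Nf = (sigma_a/sigma_f')^(1/b)
2Nf = (362/796)^(1/-0.105)
2Nf = 1815.8938
Nf = 907.9


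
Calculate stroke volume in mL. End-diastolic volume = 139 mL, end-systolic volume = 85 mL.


SV = EDV - ESV
SV = 139 - 85
SV = 54 mL


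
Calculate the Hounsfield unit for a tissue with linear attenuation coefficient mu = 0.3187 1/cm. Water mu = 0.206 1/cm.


HU = ((mu_tissue - mu_water) / mu_water) * 1000
HU = ((0.3187 - 0.206) / 0.206) * 1000
HU = 547.1


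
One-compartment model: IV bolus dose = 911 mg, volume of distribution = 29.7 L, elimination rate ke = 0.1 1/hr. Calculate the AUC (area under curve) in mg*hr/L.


C0 = Dose/Vd = 911/29.7 = 30.6734 mg/L
AUC = C0/ke = 30.6734/0.1
AUC = 306.7 mg*hr/L


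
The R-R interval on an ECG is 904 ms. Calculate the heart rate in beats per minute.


HR = 60 / RR_interval(s)
RR = 904 ms = 0.904 s
HR = 60 / 0.904 = 66.37 bpm


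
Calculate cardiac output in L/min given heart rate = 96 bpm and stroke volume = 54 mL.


CO = HR * SV
CO = 96 * 54 / 1000
CO = 5.184 L/min


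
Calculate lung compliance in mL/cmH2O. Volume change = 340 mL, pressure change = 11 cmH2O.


C = dV / dP
C = 340 / 11
C = 30.91 mL/cmH2O


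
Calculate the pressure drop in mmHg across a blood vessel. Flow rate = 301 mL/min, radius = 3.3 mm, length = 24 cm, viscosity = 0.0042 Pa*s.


dP = 8*mu*L*Q / (pi*r^4)
Q = 301 mL/min = 5.01667e-06 m^3/s
dP = 108.583 Pa = 108.583 / 133.322 mmHg = 0.8144 mmHg


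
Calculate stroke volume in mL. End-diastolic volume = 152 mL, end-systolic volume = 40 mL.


SV = EDV - ESV
SV = 152 - 40
SV = 112 mL


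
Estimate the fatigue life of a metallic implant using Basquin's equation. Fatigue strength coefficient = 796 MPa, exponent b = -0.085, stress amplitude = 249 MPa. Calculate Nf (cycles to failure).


sigma_a = sigma_f' * (2Nf)^b
2Nf = (sigma_a/sigma_f')^(1/b)
2Nf = (249/796)^(1/-0.085)
2Nf = 866579.63
Nf = 4.333e+05


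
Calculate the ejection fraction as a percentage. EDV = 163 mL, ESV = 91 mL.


SV = EDV - ESV = 163 - 91 = 72 mL
EF = SV/EDV * 100 = 72/163 * 100
EF = 44.17%


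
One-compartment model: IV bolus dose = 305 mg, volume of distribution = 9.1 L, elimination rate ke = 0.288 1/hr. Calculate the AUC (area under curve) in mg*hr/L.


C0 = Dose/Vd = 305/9.1 = 33.5165 mg/L
AUC = C0/ke = 33.5165/0.288
AUC = 116.4 mg*hr/L


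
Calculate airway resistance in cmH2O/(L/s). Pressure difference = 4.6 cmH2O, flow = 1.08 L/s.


R = dP / flow
R = 4.6 / 1.08
R = 4.259 cmH2O/(L/s)


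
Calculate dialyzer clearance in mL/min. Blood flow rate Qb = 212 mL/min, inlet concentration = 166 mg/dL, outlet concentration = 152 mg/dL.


K = Qb * (Cb_in - Cb_out) / Cb_in
K = 212 * (166 - 152) / 166
K = 17.88 mL/min


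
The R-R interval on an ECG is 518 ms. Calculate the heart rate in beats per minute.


HR = 60 / RR_interval(s)
RR = 518 ms = 0.518 s
HR = 60 / 0.518 = 115.8 bpm


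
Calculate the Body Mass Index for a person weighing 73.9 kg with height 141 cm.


BMI = weight / height^2
height = 141 cm = 1.41 m
BMI = 73.9 / 1.41^2
BMI = 37.17 kg/m^2


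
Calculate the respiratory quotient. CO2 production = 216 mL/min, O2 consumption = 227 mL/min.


RQ = VCO2 / VO2
RQ = 216 / 227
RQ = 0.9515


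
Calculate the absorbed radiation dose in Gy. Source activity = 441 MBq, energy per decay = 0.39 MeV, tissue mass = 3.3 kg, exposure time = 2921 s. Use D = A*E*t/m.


A = 441 MBq = 4.4100e+08 Bq
E = 0.39 MeV = 6.2478e-14 J
D = A*E*t/m = 4.4100e+08*6.2478e-14*2921/3.3
D = 0.02439 Gy


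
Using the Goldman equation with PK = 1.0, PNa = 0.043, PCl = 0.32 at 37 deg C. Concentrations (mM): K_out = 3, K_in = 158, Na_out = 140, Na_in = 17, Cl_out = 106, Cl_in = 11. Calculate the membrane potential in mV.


Vm = (RT/F)*ln((PK*Ko + PNa*Nao + PCl*Cli)/(PK*Ki + PNa*Nai + PCl*Clo))
Numer = 12.54, Denom = 192.651
Vm = -73.01 mV


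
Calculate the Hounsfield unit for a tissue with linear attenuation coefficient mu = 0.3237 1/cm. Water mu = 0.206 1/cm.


HU = ((mu_tissue - mu_water) / mu_water) * 1000
HU = ((0.3237 - 0.206) / 0.206) * 1000
HU = 571.4


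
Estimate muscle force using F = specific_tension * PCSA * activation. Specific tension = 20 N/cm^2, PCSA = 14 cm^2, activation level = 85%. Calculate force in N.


F = sigma * PCSA * activation
F = 20 * 14 * 0.85
F = 238 N


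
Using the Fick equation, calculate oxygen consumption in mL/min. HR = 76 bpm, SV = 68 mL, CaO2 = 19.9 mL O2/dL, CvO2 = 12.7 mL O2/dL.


CO = HR*SV = 76*68/1000 = 5.168 L/min
a-v O2 diff = 19.9 - 12.7 = 7.2 mL/dL
VO2 = CO * (CaO2-CvO2) * 10 dL/L
VO2 = 5.168 * 7.2 * 10
VO2 = 372.1 mL/min


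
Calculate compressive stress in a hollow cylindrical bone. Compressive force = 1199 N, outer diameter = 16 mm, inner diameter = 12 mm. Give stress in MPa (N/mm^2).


A = pi*(r_o^2 - r_i^2)
r_o = 8 mm, r_i = 6 mm
A = 87.9646 mm^2
sigma = F/A = 1199 / 87.9646
sigma = 13.63 MPa


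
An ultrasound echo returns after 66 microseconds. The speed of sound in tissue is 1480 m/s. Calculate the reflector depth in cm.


depth = c * t / 2
t = 66 us = 6.6000e-05 s
depth = 1480 * 6.6000e-05 / 2
depth = 0.04884 m = 4.884 cm


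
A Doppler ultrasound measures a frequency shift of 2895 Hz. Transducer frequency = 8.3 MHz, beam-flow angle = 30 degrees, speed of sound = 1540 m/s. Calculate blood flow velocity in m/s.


v = fd * c / (2 * f0 * cos(theta))
v = 2895 * 1540 / (2 * 8.3000e+06 * cos(30))
v = 0.3101 m/s


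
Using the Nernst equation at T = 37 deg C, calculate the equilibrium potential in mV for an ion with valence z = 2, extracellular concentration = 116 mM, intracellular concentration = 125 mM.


E = (RT/(zF)) * ln(C_out/C_in)
T = 37 + 273.15 = 310.15 K
E = (8.314 * 310.15 / (2 * 96485)) * ln(116/125)
E = -0.9985 mV


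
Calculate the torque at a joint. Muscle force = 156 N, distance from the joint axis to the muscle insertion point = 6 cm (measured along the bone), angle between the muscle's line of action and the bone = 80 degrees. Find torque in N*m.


Torque = F * d * sin(theta)   (moment arm = d*sin(theta))
d = 6 cm = 0.06 m
Torque = 156 * 0.06 * sin(80)
Torque = 9.218 N*m


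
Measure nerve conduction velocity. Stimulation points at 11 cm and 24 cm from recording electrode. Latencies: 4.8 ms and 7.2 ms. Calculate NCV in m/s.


Distance = (24 - 11) / 100 = 0.13 m
dt = (7.2 - 4.8) / 1000 = 0.0024 s
NCV = dist / dt = 54.17 m/s


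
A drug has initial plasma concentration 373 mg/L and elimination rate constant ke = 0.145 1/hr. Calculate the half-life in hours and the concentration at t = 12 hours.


t_half = ln(2) / ke = 0.693147 / 0.145 = 4.78 hr
C(t) = C0 * exp(-ke*t) = 373 * exp(-0.145*12)
C(12) = 65.47 mg/L


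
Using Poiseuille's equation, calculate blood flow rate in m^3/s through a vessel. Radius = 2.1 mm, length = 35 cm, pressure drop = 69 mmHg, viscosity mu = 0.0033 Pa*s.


Q = pi*r^4*dP / (8*mu*L)
r = 0.0021 m, L = 0.35 m
dP = 69 mmHg = 9199.218 Pa
Q = 6.0828e-05 m^3/s


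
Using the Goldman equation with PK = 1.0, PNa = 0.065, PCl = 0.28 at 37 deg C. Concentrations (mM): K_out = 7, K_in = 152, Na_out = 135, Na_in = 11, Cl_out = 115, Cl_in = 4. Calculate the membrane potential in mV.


Vm = (RT/F)*ln((PK*Ko + PNa*Nao + PCl*Cli)/(PK*Ki + PNa*Nai + PCl*Clo))
Numer = 16.895, Denom = 184.915
Vm = -63.95 mV


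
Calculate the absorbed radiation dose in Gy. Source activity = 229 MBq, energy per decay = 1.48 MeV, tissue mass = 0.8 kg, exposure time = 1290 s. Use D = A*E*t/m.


A = 229 MBq = 2.2900e+08 Bq
E = 1.48 MeV = 2.37096e-13 J
D = A*E*t/m = 2.2900e+08*2.37096e-13*1290/0.8
D = 0.08755 Gy


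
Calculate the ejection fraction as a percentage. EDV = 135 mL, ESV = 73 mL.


SV = EDV - ESV = 135 - 73 = 62 mL
EF = SV/EDV * 100 = 62/135 * 100
EF = 45.93%


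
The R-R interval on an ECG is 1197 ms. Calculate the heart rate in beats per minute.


HR = 60 / RR_interval(s)
RR = 1197 ms = 1.197 s
HR = 60 / 1.197 = 50.13 bpm


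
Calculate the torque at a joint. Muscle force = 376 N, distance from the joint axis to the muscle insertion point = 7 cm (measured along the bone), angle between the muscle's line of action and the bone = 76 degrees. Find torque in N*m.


Torque = F * d * sin(theta)   (moment arm = d*sin(theta))
d = 7 cm = 0.07 m
Torque = 376 * 0.07 * sin(76)
Torque = 25.54 N*m


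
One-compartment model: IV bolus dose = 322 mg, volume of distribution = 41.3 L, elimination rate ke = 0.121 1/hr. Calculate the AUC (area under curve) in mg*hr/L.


C0 = Dose/Vd = 322/41.3 = 7.79661 mg/L
AUC = C0/ke = 7.79661/0.121
AUC = 64.43 mg*hr/L


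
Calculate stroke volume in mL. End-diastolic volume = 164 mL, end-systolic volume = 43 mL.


SV = EDV - ESV
SV = 164 - 43
SV = 121 mL


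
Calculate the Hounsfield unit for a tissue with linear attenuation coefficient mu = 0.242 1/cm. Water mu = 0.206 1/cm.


HU = ((mu_tissue - mu_water) / mu_water) * 1000
HU = ((0.242 - 0.206) / 0.206) * 1000
HU = 174.8


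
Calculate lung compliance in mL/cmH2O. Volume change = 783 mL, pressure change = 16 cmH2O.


C = dV / dP
C = 783 / 16
C = 48.94 mL/cmH2O


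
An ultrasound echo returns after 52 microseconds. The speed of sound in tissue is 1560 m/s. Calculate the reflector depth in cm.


depth = c * t / 2
t = 52 us = 5.2000e-05 s
depth = 1560 * 5.2000e-05 / 2
depth = 0.04056 m = 4.056 cm


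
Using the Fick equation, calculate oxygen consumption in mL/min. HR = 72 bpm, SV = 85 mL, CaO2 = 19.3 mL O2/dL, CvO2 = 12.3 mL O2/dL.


CO = HR*SV = 72*85/1000 = 6.12 L/min
a-v O2 diff = 19.3 - 12.3 = 7 mL/dL
VO2 = CO * (CaO2-CvO2) * 10 dL/L
VO2 = 6.12 * 7 * 10
VO2 = 428.4 mL/min


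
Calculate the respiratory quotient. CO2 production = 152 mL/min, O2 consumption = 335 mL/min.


RQ = VCO2 / VO2
RQ = 152 / 335
RQ = 0.4537


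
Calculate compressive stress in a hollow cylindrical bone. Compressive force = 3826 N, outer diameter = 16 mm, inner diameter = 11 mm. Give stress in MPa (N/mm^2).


A = pi*(r_o^2 - r_i^2)
r_o = 8 mm, r_i = 5.5 mm
A = 106.029 mm^2
sigma = F/A = 3826 / 106.029
sigma = 36.08 MPa


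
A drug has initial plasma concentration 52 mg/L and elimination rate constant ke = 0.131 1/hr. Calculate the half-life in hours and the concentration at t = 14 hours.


t_half = ln(2) / ke = 0.693147 / 0.131 = 5.291 hr
C(t) = C0 * exp(-ke*t) = 52 * exp(-0.131*14)
C(14) = 8.308 mg/L


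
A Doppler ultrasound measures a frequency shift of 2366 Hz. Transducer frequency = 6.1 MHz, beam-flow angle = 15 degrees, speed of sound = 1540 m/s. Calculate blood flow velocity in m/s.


v = fd * c / (2 * f0 * cos(theta))
v = 2366 * 1540 / (2 * 6.1000e+06 * cos(15))
v = 0.3092 m/s


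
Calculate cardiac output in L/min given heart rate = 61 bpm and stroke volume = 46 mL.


CO = HR * SV
CO = 61 * 46 / 1000
CO = 2.806 L/min


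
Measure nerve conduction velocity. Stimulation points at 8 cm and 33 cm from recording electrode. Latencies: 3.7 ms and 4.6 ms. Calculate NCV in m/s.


Distance = (33 - 8) / 100 = 0.25 m
dt = (4.6 - 3.7) / 1000 = 9.0000e-04 s
NCV = dist / dt = 277.8 m/s


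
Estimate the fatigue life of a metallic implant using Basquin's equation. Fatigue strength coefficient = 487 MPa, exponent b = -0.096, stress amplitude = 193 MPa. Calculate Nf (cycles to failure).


sigma_a = sigma_f' * (2Nf)^b
2Nf = (sigma_a/sigma_f')^(1/b)
2Nf = (193/487)^(1/-0.096)
2Nf = 15388.798
Nf = 7694


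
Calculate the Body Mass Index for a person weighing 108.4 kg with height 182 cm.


BMI = weight / height^2
height = 182 cm = 1.82 m
BMI = 108.4 / 1.82^2
BMI = 32.73 kg/m^2


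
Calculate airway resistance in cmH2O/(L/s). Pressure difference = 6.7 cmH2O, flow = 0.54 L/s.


R = dP / flow
R = 6.7 / 0.54
R = 12.41 cmH2O/(L/s)


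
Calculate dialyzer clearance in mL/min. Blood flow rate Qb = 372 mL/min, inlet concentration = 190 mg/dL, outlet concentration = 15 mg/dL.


K = Qb * (Cb_in - Cb_out) / Cb_in
K = 372 * (190 - 15) / 190
K = 342.6 mL/min


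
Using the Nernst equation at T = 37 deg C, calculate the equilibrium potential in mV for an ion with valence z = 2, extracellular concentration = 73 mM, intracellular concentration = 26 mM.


E = (RT/(zF)) * ln(C_out/C_in)
T = 37 + 273.15 = 310.15 K
E = (8.314 * 310.15 / (2 * 96485)) * ln(73/26)
E = 13.8 mV


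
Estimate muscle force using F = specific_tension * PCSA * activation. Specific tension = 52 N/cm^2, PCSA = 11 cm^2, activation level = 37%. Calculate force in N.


F = sigma * PCSA * activation
F = 52 * 11 * 0.37
F = 211.6 N


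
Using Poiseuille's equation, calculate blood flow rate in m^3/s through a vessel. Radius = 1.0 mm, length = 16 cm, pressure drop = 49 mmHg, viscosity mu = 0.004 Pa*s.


Q = pi*r^4*dP / (8*mu*L)
r = 0.001 m, L = 0.16 m
dP = 49 mmHg = 6532.778 Pa
Q = 4.0085e-06 m^3/s


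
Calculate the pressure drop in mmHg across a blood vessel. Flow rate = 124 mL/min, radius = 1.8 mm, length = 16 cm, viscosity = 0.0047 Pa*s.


dP = 8*mu*L*Q / (pi*r^4)
Q = 124 mL/min = 2.06667e-06 m^3/s
dP = 376.998 Pa = 376.998 / 133.322 mmHg = 2.828 mmHg


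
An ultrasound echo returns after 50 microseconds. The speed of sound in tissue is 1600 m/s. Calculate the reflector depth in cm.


depth = c * t / 2
t = 50 us = 5.0000e-05 s
depth = 1600 * 5.0000e-05 / 2
depth = 0.04 m = 4 cm


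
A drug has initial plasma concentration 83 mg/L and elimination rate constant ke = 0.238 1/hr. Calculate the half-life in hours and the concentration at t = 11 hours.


t_half = ln(2) / ke = 0.693147 / 0.238 = 2.912 hr
C(t) = C0 * exp(-ke*t) = 83 * exp(-0.238*11)
C(11) = 6.055 mg/L


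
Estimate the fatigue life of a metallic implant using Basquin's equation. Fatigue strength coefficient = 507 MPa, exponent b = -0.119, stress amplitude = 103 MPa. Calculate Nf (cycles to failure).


sigma_a = sigma_f' * (2Nf)^b
2Nf = (sigma_a/sigma_f')^(1/b)
2Nf = (103/507)^(1/-0.119)
2Nf = 655482.04
Nf = 3.277e+05


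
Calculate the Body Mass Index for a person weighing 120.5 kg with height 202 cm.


BMI = weight / height^2
height = 202 cm = 2.02 m
BMI = 120.5 / 2.02^2
BMI = 29.53 kg/m^2


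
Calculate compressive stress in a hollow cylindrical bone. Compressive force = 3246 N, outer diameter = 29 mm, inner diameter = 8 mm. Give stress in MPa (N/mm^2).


A = pi*(r_o^2 - r_i^2)
r_o = 14.5 mm, r_i = 4 mm
A = 610.254 mm^2
sigma = F/A = 3246 / 610.254
sigma = 5.319 MPa


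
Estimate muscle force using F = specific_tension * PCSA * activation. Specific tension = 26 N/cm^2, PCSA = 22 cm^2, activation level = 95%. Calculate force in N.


F = sigma * PCSA * activation
F = 26 * 22 * 0.95
F = 543.4 N


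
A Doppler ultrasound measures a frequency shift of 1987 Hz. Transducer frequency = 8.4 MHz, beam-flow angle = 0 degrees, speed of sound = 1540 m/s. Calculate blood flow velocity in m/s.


v = fd * c / (2 * f0 * cos(theta))
v = 1987 * 1540 / (2 * 8.4000e+06 * cos(0))
v = 0.1821 m/s


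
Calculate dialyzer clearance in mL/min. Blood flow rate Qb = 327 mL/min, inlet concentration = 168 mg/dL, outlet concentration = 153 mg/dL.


K = Qb * (Cb_in - Cb_out) / Cb_in
K = 327 * (168 - 153) / 168
K = 29.2 mL/min


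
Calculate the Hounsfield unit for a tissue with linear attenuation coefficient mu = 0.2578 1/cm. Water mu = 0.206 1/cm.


HU = ((mu_tissue - mu_water) / mu_water) * 1000
HU = ((0.2578 - 0.206) / 0.206) * 1000
HU = 251.5


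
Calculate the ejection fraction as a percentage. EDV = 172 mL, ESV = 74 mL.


SV = EDV - ESV = 172 - 74 = 98 mL
EF = SV/EDV * 100 = 98/172 * 100
EF = 56.98%


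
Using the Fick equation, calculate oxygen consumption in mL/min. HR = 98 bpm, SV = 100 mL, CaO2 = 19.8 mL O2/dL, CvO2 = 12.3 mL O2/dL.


CO = HR*SV = 98*100/1000 = 9.8 L/min
a-v O2 diff = 19.8 - 12.3 = 7.5 mL/dL
VO2 = CO * (CaO2-CvO2) * 10 dL/L
VO2 = 9.8 * 7.5 * 10
VO2 = 735 mL/min


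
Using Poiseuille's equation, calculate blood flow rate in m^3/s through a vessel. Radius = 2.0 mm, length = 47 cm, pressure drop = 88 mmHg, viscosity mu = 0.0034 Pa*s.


Q = pi*r^4*dP / (8*mu*L)
r = 0.002 m, L = 0.47 m
dP = 88 mmHg = 11732.336 Pa
Q = 4.6130e-05 m^3/s


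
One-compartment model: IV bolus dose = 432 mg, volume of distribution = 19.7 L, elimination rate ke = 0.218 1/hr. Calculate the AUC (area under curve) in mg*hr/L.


C0 = Dose/Vd = 432/19.7 = 21.9289 mg/L
AUC = C0/ke = 21.9289/0.218
AUC = 100.6 mg*hr/L


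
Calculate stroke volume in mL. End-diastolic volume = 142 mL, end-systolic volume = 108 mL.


SV = EDV - ESV
SV = 142 - 108
SV = 34 mL


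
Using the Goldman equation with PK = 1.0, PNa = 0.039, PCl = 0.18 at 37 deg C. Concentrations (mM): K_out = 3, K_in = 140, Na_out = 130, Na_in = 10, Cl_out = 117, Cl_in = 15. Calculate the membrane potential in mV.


Vm = (RT/F)*ln((PK*Ko + PNa*Nao + PCl*Cli)/(PK*Ki + PNa*Nai + PCl*Clo))
Numer = 10.77, Denom = 161.45
Vm = -72.36 mV


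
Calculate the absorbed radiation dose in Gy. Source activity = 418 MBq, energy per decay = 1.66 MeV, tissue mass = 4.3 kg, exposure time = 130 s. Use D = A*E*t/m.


A = 418 MBq = 4.1800e+08 Bq
E = 1.66 MeV = 2.65932e-13 J
D = A*E*t/m = 4.1800e+08*2.65932e-13*130/4.3
D = 0.003361 Gy


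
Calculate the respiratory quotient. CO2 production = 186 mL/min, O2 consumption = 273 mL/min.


RQ = VCO2 / VO2
RQ = 186 / 273
RQ = 0.6813


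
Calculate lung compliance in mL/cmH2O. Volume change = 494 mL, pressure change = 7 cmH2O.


C = dV / dP
C = 494 / 7
C = 70.57 mL/cmH2O


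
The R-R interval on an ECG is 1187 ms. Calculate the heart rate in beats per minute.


HR = 60 / RR_interval(s)
RR = 1187 ms = 1.187 s
HR = 60 / 1.187 = 50.55 bpm


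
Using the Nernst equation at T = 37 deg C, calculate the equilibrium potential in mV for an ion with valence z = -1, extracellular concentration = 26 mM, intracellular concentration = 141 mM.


E = (RT/(zF)) * ln(C_out/C_in)
T = 37 + 273.15 = 310.15 K
E = (8.314 * 310.15 / (-1 * 96485)) * ln(26/141)
E = 45.18 mV


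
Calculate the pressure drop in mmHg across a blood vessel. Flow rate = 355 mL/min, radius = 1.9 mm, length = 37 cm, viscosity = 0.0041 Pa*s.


dP = 8*mu*L*Q / (pi*r^4)
Q = 355 mL/min = 5.91667e-06 m^3/s
dP = 1753.83 Pa = 1753.83 / 133.322 mmHg = 13.15 mmHg


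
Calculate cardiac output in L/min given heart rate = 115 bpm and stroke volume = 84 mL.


CO = HR * SV
CO = 115 * 84 / 1000
CO = 9.66 L/min


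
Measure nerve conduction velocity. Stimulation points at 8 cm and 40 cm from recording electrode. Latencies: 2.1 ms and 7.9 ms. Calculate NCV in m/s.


Distance = (40 - 8) / 100 = 0.32 m
dt = (7.9 - 2.1) / 1000 = 0.0058 s
NCV = dist / dt = 55.17 m/s


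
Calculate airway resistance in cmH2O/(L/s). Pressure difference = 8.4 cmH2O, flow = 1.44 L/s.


R = dP / flow
R = 8.4 / 1.44
R = 5.833 cmH2O/(L/s)


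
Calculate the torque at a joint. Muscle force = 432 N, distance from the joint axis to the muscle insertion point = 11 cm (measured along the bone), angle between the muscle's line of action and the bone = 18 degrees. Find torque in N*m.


Torque = F * d * sin(theta)   (moment arm = d*sin(theta))
d = 11 cm = 0.11 m
Torque = 432 * 0.11 * sin(18)
Torque = 14.68 N*m


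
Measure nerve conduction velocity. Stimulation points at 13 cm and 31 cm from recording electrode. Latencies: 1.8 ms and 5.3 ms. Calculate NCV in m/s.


Distance = (31 - 13) / 100 = 0.18 m
dt = (5.3 - 1.8) / 1000 = 0.0035 s
NCV = dist / dt = 51.43 m/s


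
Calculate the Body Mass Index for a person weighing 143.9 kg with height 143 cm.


BMI = weight / height^2
height = 143 cm = 1.43 m
BMI = 143.9 / 1.43^2
BMI = 70.37 kg/m^2


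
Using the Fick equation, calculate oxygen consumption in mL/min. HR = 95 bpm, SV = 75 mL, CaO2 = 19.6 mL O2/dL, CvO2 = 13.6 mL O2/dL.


CO = HR*SV = 95*75/1000 = 7.125 L/min
a-v O2 diff = 19.6 - 13.6 = 6 mL/dL
VO2 = CO * (CaO2-CvO2) * 10 dL/L
VO2 = 7.125 * 6 * 10
VO2 = 427.5 mL/min


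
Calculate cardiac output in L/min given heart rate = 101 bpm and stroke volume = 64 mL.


CO = HR * SV
CO = 101 * 64 / 1000
CO = 6.464 L/min


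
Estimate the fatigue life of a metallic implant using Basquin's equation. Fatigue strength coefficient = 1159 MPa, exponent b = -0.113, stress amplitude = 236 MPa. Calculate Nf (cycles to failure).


sigma_a = sigma_f' * (2Nf)^b
2Nf = (sigma_a/sigma_f')^(1/b)
2Nf = (236/1159)^(1/-0.113)
2Nf = 1307860.3
Nf = 6.539e+05


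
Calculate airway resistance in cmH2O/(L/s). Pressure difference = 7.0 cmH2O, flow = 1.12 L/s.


R = dP / flow
R = 7.0 / 1.12
R = 6.25 cmH2O/(L/s)


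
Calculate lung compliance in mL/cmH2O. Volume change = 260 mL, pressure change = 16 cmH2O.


C = dV / dP
C = 260 / 16
C = 16.25 mL/cmH2O


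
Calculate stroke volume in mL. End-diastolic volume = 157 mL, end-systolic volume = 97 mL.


SV = EDV - ESV
SV = 157 - 97
SV = 60 mL


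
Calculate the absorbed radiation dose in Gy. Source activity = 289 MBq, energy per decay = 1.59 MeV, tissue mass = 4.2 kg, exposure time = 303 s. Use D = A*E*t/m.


A = 289 MBq = 2.8900e+08 Bq
E = 1.59 MeV = 2.54718e-13 J
D = A*E*t/m = 2.8900e+08*2.54718e-13*303/4.2
D = 0.005311 Gy


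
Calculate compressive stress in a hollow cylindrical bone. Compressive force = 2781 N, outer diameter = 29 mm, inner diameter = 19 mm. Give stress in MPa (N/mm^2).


A = pi*(r_o^2 - r_i^2)
r_o = 14.5 mm, r_i = 9.5 mm
A = 376.991 mm^2
sigma = F/A = 2781 / 376.991
sigma = 7.377 MPa


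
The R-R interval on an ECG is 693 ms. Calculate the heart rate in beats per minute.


HR = 60 / RR_interval(s)
RR = 693 ms = 0.693 s
HR = 60 / 0.693 = 86.58 bpm


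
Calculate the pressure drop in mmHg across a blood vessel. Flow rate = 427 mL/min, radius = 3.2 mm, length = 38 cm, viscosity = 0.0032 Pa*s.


dP = 8*mu*L*Q / (pi*r^4)
Q = 427 mL/min = 7.11667e-06 m^3/s
dP = 210.16 Pa = 210.16 / 133.322 mmHg = 1.576 mmHg


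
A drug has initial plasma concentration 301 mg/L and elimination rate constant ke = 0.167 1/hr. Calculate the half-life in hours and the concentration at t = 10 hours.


t_half = ln(2) / ke = 0.693147 / 0.167 = 4.151 hr
C(t) = C0 * exp(-ke*t) = 301 * exp(-0.167*10)
C(10) = 56.66 mg/L


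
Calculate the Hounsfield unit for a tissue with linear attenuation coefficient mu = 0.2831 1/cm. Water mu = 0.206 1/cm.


HU = ((mu_tissue - mu_water) / mu_water) * 1000
HU = ((0.2831 - 0.206) / 0.206) * 1000
HU = 374.3


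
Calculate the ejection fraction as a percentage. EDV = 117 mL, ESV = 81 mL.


SV = EDV - ESV = 117 - 81 = 36 mL
EF = SV/EDV * 100 = 36/117 * 100
EF = 30.77%


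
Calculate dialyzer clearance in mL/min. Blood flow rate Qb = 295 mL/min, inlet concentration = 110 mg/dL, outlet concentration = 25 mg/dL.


K = Qb * (Cb_in - Cb_out) / Cb_in
K = 295 * (110 - 25) / 110
K = 228 mL/min


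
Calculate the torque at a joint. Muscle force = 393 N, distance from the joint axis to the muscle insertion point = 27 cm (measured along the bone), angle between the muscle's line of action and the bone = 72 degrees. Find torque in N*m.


Torque = F * d * sin(theta)   (moment arm = d*sin(theta))
d = 27 cm = 0.27 m
Torque = 393 * 0.27 * sin(72)
Torque = 100.9 N*m


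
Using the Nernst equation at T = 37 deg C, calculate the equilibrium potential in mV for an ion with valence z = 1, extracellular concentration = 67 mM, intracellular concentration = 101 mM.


E = (RT/(zF)) * ln(C_out/C_in)
T = 37 + 273.15 = 310.15 K
E = (8.314 * 310.15 / (1 * 96485)) * ln(67/101)
E = -10.97 mV


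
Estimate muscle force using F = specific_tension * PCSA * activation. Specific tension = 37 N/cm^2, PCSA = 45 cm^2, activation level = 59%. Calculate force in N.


F = sigma * PCSA * activation
F = 37 * 45 * 0.59
F = 982.3 N


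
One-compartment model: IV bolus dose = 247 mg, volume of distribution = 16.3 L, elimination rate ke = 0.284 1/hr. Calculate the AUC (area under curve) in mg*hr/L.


C0 = Dose/Vd = 247/16.3 = 15.1534 mg/L
AUC = C0/ke = 15.1534/0.284
AUC = 53.36 mg*hr/L
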